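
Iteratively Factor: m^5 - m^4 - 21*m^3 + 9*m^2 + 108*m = (m)*(m^4 - m^3 - 21*m^2 + 9*m + 108) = m*(m - 3)*(m^3 + 2*m^2 - 15*m - 36) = m*(m - 3)*(m + 3)*(m^2 - m - 12) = m*(m - 3)*(m + 3)^2*(m - 4)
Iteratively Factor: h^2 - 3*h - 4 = (h + 1)*(h - 4)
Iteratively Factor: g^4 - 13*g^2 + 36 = (g + 2)*(g^3 - 2*g^2 - 9*g + 18) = (g + 2)*(g + 3)*(g^2 - 5*g + 6) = (g - 3)*(g + 2)*(g + 3)*(g - 2)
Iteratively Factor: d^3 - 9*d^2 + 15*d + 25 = (d - 5)*(d^2 - 4*d - 5) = (d - 5)^2*(d + 1)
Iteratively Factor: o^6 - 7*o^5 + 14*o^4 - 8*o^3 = (o)*(o^5 - 7*o^4 + 14*o^3 - 8*o^2) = o^2*(o^4 - 7*o^3 + 14*o^2 - 8*o) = o^3*(o^3 - 7*o^2 + 14*o - 8) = o^3*(o - 2)*(o^2 - 5*o + 4) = o^3*(o - 4)*(o - 2)*(o - 1)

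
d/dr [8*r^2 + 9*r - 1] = 16*r + 9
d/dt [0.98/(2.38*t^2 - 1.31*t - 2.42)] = (1.2838 - 4.6648*t)/(-2.38*t^2 + 1.31*t + 2.42)^2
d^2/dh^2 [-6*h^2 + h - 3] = -12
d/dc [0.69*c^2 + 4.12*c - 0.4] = 1.38*c + 4.12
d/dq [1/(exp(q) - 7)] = -exp(q)/(exp(q) - 7)^2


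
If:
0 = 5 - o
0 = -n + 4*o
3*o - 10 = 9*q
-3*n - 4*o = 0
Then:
No Solution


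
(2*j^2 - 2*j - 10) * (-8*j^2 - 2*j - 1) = -16*j^4 + 12*j^3 + 82*j^2 + 22*j + 10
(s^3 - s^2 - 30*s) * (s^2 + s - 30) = s^5 - 61*s^3 + 900*s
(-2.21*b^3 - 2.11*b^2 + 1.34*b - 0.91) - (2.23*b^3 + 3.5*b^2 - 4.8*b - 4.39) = -4.44*b^3 - 5.61*b^2 + 6.14*b + 3.48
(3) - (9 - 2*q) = 2*q - 6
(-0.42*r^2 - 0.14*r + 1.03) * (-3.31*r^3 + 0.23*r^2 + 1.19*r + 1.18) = 1.3902*r^5 + 0.3668*r^4 - 3.9413*r^3 - 0.4253*r^2 + 1.0605*r + 1.2154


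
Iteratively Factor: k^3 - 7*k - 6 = (k - 3)*(k^2 + 3*k + 2) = (k - 3)*(k + 1)*(k + 2)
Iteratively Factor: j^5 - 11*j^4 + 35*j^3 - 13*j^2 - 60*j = (j)*(j^4 - 11*j^3 + 35*j^2 - 13*j - 60) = j*(j - 5)*(j^3 - 6*j^2 + 5*j + 12) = j*(j - 5)*(j - 3)*(j^2 - 3*j - 4) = j*(j - 5)*(j - 3)*(j + 1)*(j - 4)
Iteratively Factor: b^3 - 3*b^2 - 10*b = (b - 5)*(b^2 + 2*b) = (b - 5)*(b + 2)*(b)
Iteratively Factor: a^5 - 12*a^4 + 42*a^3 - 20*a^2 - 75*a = (a - 5)*(a^4 - 7*a^3 + 7*a^2 + 15*a) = a*(a - 5)*(a^3 - 7*a^2 + 7*a + 15) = a*(a - 5)*(a - 3)*(a^2 - 4*a - 5) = a*(a - 5)^2*(a - 3)*(a + 1)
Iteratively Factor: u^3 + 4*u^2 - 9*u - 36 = (u - 3)*(u^2 + 7*u + 12) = (u - 3)*(u + 4)*(u + 3)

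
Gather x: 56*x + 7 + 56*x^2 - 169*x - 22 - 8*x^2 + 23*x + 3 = 48*x^2 - 90*x - 12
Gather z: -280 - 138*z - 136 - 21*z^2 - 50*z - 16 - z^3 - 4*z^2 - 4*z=-z^3 - 25*z^2 - 192*z - 432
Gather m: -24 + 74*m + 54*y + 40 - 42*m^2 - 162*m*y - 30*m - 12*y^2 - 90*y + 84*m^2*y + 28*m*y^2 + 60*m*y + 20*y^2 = m^2*(84*y - 42) + m*(28*y^2 - 102*y + 44) + 8*y^2 - 36*y + 16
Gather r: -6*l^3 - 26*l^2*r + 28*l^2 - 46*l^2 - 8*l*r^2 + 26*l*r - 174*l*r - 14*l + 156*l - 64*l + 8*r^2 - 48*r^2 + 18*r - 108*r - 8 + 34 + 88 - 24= -6*l^3 - 18*l^2 + 78*l + r^2*(-8*l - 40) + r*(-26*l^2 - 148*l - 90) + 90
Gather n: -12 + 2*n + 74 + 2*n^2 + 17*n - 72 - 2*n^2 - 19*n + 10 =0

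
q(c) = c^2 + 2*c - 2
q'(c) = 2*c + 2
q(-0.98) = -3.00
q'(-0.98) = 0.04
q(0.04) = -1.92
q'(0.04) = 2.08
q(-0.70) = -2.91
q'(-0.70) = 0.60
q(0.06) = -1.88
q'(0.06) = 2.12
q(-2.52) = -0.69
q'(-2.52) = -3.04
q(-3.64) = 3.97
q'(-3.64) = -5.28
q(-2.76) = 0.10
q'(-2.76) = -3.52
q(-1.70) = -2.51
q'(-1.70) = -1.40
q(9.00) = 97.00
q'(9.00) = 20.00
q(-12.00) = 118.00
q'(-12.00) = -22.00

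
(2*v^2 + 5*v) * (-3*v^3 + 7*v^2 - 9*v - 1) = -6*v^5 - v^4 + 17*v^3 - 47*v^2 - 5*v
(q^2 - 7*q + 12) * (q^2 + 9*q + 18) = q^4 + 2*q^3 - 33*q^2 - 18*q + 216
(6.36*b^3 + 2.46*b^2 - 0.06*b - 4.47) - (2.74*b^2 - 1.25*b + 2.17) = 6.36*b^3 - 0.28*b^2 + 1.19*b - 6.64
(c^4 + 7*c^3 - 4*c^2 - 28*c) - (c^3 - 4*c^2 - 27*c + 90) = c^4 + 6*c^3 - c - 90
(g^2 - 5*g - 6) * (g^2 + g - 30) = g^4 - 4*g^3 - 41*g^2 + 144*g + 180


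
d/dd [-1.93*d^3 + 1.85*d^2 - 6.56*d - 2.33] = -5.79*d^2 + 3.7*d - 6.56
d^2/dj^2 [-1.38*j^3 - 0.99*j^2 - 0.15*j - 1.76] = -8.28*j - 1.98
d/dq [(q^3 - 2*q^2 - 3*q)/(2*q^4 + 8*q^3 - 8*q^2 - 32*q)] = (-q^4 + 4*q^3 + 13*q^2 - 8*q + 20)/(2*(q^6 + 8*q^5 + 8*q^4 - 64*q^3 - 112*q^2 + 128*q + 256))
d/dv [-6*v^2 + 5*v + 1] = 5 - 12*v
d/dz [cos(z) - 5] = -sin(z)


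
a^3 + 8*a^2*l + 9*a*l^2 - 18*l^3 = (a - l)*(a + 3*l)*(a + 6*l)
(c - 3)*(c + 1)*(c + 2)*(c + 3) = c^4 + 3*c^3 - 7*c^2 - 27*c - 18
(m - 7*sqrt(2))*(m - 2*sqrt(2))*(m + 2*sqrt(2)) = m^3 - 7*sqrt(2)*m^2 - 8*m + 56*sqrt(2)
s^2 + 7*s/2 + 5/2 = (s + 1)*(s + 5/2)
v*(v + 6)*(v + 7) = v^3 + 13*v^2 + 42*v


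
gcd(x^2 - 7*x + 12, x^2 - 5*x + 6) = x - 3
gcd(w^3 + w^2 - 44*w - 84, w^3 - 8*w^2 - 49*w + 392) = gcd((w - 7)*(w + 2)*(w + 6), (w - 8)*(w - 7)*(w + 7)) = w - 7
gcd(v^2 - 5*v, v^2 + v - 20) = 1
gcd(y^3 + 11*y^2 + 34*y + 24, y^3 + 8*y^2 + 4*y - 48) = y^2 + 10*y + 24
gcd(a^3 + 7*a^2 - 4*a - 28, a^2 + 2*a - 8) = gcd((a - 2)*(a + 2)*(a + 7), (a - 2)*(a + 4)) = a - 2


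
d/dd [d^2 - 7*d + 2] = 2*d - 7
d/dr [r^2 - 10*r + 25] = 2*r - 10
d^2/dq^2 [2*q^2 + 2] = 4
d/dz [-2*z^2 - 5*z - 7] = -4*z - 5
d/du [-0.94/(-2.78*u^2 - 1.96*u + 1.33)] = (-5.2264*u - 1.8424)/(2.78*u^2 + 1.96*u - 1.33)^2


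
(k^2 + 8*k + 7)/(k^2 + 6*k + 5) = (k + 7)/(k + 5)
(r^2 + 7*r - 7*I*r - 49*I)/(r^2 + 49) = (r + 7)/(r + 7*I)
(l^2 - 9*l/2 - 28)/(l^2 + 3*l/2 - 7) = (l - 8)/(l - 2)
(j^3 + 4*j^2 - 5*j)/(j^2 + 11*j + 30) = j*(j - 1)/(j + 6)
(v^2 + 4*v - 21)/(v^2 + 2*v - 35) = (v - 3)/(v - 5)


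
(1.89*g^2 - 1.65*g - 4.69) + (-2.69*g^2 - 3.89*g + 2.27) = -0.8*g^2 - 5.54*g - 2.42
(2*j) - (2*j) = 0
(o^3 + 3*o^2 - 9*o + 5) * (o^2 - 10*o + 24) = o^5 - 7*o^4 - 15*o^3 + 167*o^2 - 266*o + 120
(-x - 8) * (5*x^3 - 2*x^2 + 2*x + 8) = -5*x^4 - 38*x^3 + 14*x^2 - 24*x - 64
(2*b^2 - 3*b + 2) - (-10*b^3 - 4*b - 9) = 10*b^3 + 2*b^2 + b + 11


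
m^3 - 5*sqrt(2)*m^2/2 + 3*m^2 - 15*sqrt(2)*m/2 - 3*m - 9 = (m + 3)*(m - 3*sqrt(2))*(m + sqrt(2)/2)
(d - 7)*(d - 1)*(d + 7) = d^3 - d^2 - 49*d + 49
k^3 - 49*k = k*(k - 7)*(k + 7)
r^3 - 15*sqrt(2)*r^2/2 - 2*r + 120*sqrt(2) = (r - 6*sqrt(2))*(r - 4*sqrt(2))*(r + 5*sqrt(2)/2)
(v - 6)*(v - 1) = v^2 - 7*v + 6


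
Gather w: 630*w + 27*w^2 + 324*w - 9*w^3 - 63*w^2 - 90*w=-9*w^3 - 36*w^2 + 864*w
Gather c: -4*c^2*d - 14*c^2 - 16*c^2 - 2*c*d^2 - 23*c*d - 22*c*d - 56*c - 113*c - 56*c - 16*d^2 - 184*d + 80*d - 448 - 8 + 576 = c^2*(-4*d - 30) + c*(-2*d^2 - 45*d - 225) - 16*d^2 - 104*d + 120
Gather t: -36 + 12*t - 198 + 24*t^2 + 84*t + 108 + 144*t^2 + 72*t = 168*t^2 + 168*t - 126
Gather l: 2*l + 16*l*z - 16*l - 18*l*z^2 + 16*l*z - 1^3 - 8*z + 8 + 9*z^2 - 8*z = l*(-18*z^2 + 32*z - 14) + 9*z^2 - 16*z + 7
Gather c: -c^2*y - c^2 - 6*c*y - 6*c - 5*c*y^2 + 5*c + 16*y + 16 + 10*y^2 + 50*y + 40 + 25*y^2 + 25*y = c^2*(-y - 1) + c*(-5*y^2 - 6*y - 1) + 35*y^2 + 91*y + 56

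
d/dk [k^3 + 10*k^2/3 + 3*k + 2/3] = 3*k^2 + 20*k/3 + 3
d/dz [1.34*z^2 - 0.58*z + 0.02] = 2.68*z - 0.58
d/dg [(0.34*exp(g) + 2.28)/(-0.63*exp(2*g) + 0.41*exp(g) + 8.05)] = (0.2142*exp(2*g) + 2.8728*exp(g) + 1.8022)*exp(g)/(0.3969*exp(4*g) - 0.5166*exp(3*g) - 9.9749*exp(2*g) + 6.601*exp(g) + 64.8025)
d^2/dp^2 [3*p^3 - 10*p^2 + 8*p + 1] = 18*p - 20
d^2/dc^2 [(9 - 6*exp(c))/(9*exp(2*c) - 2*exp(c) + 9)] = (-486*exp(4*c) + 2808*exp(3*c) + 2430*exp(2*c) - 2988*exp(c) - 324)*exp(c)/(729*exp(6*c) - 486*exp(5*c) + 2295*exp(4*c) - 980*exp(3*c) + 2295*exp(2*c) - 486*exp(c) + 729)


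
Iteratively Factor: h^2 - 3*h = (h - 3)*(h)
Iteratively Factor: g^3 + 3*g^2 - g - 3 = (g - 1)*(g^2 + 4*g + 3) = (g - 1)*(g + 3)*(g + 1)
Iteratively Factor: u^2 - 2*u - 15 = (u - 5)*(u + 3)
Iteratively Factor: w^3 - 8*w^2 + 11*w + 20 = (w - 5)*(w^2 - 3*w - 4) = (w - 5)*(w + 1)*(w - 4)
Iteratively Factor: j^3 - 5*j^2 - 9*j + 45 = (j + 3)*(j^2 - 8*j + 15) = (j - 3)*(j + 3)*(j - 5)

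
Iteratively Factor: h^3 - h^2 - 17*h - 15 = (h + 1)*(h^2 - 2*h - 15) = (h - 5)*(h + 1)*(h + 3)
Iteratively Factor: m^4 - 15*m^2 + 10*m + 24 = (m - 2)*(m^3 + 2*m^2 - 11*m - 12) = (m - 2)*(m + 4)*(m^2 - 2*m - 3) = (m - 3)*(m - 2)*(m + 4)*(m + 1)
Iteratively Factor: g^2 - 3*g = (g - 3)*(g)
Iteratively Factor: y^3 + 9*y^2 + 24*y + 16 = (y + 1)*(y^2 + 8*y + 16) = (y + 1)*(y + 4)*(y + 4)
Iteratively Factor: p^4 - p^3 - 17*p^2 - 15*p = (p + 1)*(p^3 - 2*p^2 - 15*p) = p*(p + 1)*(p^2 - 2*p - 15) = p*(p - 5)*(p + 1)*(p + 3)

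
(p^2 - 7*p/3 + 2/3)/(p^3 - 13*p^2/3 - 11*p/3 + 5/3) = (p - 2)/(p^2 - 4*p - 5)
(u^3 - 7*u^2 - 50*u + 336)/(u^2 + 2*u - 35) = (u^2 - 14*u + 48)/(u - 5)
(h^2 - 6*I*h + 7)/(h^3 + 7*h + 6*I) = (h - 7*I)/(h^2 - I*h + 6)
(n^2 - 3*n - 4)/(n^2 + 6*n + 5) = (n - 4)/(n + 5)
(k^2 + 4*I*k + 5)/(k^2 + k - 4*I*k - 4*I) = (k^2 + 4*I*k + 5)/(k^2 + k - 4*I*k - 4*I)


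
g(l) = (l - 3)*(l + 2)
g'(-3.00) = -7.00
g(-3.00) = 6.00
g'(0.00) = -1.00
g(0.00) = -6.00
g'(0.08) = -0.84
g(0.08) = -6.07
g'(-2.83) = -6.66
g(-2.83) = 4.84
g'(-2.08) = -5.16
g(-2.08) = 0.41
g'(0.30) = -0.40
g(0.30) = -6.21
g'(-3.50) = -8.00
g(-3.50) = 9.75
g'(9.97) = 18.94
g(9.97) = 83.43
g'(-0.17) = -1.34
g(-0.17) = -5.80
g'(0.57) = 0.14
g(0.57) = -6.25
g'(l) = 2*l - 1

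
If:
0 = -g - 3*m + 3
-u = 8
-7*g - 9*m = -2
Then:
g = -7/4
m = 19/12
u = -8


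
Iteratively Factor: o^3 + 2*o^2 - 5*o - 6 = (o + 3)*(o^2 - o - 2) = (o - 2)*(o + 3)*(o + 1)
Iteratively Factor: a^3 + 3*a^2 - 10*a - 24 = (a - 3)*(a^2 + 6*a + 8) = (a - 3)*(a + 4)*(a + 2)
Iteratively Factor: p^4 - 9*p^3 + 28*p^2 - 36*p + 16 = (p - 2)*(p^3 - 7*p^2 + 14*p - 8) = (p - 4)*(p - 2)*(p^2 - 3*p + 2) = (p - 4)*(p - 2)^2*(p - 1)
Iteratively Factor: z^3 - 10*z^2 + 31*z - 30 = (z - 3)*(z^2 - 7*z + 10) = (z - 5)*(z - 3)*(z - 2)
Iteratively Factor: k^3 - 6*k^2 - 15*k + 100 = (k + 4)*(k^2 - 10*k + 25) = (k - 5)*(k + 4)*(k - 5)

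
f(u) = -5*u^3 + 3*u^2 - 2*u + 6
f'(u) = -15*u^2 + 6*u - 2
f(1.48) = -6.60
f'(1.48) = -25.98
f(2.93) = -99.87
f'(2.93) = -113.19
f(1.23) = -1.23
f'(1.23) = -17.31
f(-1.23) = 22.30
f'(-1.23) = -32.07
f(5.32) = -672.58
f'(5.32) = -394.62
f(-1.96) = 59.09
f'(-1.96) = -71.38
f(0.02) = 5.96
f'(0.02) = -1.89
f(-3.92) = 361.12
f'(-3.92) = -256.02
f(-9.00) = 3912.00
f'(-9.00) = -1271.00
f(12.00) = -8226.00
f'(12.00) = -2090.00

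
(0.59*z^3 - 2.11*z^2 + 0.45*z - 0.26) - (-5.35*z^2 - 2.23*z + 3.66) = 0.59*z^3 + 3.24*z^2 + 2.68*z - 3.92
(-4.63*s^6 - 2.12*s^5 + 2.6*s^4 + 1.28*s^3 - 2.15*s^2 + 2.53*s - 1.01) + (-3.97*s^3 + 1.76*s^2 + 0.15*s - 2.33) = -4.63*s^6 - 2.12*s^5 + 2.6*s^4 - 2.69*s^3 - 0.39*s^2 + 2.68*s - 3.34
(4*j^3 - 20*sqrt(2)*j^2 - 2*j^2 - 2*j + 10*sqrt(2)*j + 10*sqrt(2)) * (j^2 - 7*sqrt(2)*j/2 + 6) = 4*j^5 - 34*sqrt(2)*j^4 - 2*j^4 + 17*sqrt(2)*j^3 + 162*j^3 - 103*sqrt(2)*j^2 - 82*j^2 - 82*j + 60*sqrt(2)*j + 60*sqrt(2)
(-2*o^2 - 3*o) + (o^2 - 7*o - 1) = -o^2 - 10*o - 1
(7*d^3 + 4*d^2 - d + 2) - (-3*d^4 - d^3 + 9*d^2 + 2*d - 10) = 3*d^4 + 8*d^3 - 5*d^2 - 3*d + 12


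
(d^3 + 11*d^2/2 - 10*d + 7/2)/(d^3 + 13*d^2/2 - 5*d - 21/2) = (2*d^2 - 3*d + 1)/(2*d^2 - d - 3)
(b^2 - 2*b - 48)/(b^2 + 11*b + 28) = (b^2 - 2*b - 48)/(b^2 + 11*b + 28)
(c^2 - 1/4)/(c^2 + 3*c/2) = (4*c^2 - 1)/(2*c*(2*c + 3))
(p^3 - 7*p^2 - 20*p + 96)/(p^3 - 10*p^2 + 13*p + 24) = (p + 4)/(p + 1)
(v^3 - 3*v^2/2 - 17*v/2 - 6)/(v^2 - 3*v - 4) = v + 3/2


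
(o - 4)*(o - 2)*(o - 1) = o^3 - 7*o^2 + 14*o - 8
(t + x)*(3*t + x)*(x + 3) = 3*t^2*x + 9*t^2 + 4*t*x^2 + 12*t*x + x^3 + 3*x^2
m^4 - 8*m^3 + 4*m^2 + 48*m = m*(m - 6)*(m - 4)*(m + 2)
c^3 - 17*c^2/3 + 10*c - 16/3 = (c - 8/3)*(c - 2)*(c - 1)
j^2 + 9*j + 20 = (j + 4)*(j + 5)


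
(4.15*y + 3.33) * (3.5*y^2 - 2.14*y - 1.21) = 14.525*y^3 + 2.774*y^2 - 12.1477*y - 4.0293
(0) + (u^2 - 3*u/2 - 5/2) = u^2 - 3*u/2 - 5/2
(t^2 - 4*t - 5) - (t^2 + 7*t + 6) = -11*t - 11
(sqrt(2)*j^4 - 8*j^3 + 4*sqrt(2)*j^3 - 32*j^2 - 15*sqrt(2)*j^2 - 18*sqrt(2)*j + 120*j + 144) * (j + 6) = sqrt(2)*j^5 - 8*j^4 + 10*sqrt(2)*j^4 - 80*j^3 + 9*sqrt(2)*j^3 - 108*sqrt(2)*j^2 - 72*j^2 - 108*sqrt(2)*j + 864*j + 864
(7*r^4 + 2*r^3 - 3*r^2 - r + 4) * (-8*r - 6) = -56*r^5 - 58*r^4 + 12*r^3 + 26*r^2 - 26*r - 24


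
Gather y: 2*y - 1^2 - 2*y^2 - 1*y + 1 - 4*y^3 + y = -4*y^3 - 2*y^2 + 2*y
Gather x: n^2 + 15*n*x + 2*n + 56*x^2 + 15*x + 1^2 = n^2 + 2*n + 56*x^2 + x*(15*n + 15) + 1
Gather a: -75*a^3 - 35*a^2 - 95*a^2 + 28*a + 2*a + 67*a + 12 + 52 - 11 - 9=-75*a^3 - 130*a^2 + 97*a + 44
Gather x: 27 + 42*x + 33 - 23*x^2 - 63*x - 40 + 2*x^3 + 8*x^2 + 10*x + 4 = 2*x^3 - 15*x^2 - 11*x + 24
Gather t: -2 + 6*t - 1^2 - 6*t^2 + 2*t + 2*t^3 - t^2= 2*t^3 - 7*t^2 + 8*t - 3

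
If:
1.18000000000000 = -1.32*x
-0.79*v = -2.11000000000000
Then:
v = 2.67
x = -0.89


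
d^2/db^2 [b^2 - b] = 2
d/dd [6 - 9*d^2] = -18*d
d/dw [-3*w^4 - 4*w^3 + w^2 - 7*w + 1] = -12*w^3 - 12*w^2 + 2*w - 7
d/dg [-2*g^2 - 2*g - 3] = -4*g - 2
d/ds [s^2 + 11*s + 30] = 2*s + 11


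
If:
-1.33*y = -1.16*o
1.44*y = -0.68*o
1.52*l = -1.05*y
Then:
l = 0.00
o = 0.00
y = 0.00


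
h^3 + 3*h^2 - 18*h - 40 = (h - 4)*(h + 2)*(h + 5)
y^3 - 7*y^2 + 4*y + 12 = (y - 6)*(y - 2)*(y + 1)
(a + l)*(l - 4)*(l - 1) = a*l^2 - 5*a*l + 4*a + l^3 - 5*l^2 + 4*l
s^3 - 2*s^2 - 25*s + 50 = (s - 5)*(s - 2)*(s + 5)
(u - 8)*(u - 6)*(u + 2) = u^3 - 12*u^2 + 20*u + 96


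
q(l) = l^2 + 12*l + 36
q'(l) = 2*l + 12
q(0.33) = 40.07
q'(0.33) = 12.66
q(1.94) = 63.04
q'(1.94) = 15.88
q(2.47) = 71.74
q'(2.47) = 16.94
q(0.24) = 38.94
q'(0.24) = 12.48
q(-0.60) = 29.16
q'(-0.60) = 10.80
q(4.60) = 112.36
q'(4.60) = 21.20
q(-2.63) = 11.36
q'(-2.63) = 6.74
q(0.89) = 47.47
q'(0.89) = 13.78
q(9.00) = 225.00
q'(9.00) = 30.00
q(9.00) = 225.00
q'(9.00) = 30.00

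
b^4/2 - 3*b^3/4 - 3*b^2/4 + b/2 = b*(b/2 + 1/2)*(b - 2)*(b - 1/2)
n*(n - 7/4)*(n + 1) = n^3 - 3*n^2/4 - 7*n/4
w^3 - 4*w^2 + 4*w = w*(w - 2)^2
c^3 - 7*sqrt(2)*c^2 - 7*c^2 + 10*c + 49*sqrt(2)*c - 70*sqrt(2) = (c - 5)*(c - 2)*(c - 7*sqrt(2))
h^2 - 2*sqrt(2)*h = h*(h - 2*sqrt(2))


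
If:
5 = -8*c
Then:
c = -5/8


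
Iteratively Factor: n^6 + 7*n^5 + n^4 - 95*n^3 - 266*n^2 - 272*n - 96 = (n + 3)*(n^5 + 4*n^4 - 11*n^3 - 62*n^2 - 80*n - 32) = (n + 2)*(n + 3)*(n^4 + 2*n^3 - 15*n^2 - 32*n - 16) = (n - 4)*(n + 2)*(n + 3)*(n^3 + 6*n^2 + 9*n + 4) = (n - 4)*(n + 1)*(n + 2)*(n + 3)*(n^2 + 5*n + 4) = (n - 4)*(n + 1)^2*(n + 2)*(n + 3)*(n + 4)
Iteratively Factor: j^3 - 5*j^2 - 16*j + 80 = (j - 4)*(j^2 - j - 20) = (j - 5)*(j - 4)*(j + 4)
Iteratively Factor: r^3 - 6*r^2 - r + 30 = (r + 2)*(r^2 - 8*r + 15) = (r - 5)*(r + 2)*(r - 3)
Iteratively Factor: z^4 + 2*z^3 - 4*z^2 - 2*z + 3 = (z + 3)*(z^3 - z^2 - z + 1) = (z + 1)*(z + 3)*(z^2 - 2*z + 1) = (z - 1)*(z + 1)*(z + 3)*(z - 1)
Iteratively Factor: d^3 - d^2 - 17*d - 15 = (d + 3)*(d^2 - 4*d - 5) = (d - 5)*(d + 3)*(d + 1)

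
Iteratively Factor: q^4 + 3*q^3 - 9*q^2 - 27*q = (q - 3)*(q^3 + 6*q^2 + 9*q) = q*(q - 3)*(q^2 + 6*q + 9) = q*(q - 3)*(q + 3)*(q + 3)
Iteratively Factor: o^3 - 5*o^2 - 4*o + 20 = (o + 2)*(o^2 - 7*o + 10) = (o - 5)*(o + 2)*(o - 2)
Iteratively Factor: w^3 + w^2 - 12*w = (w - 3)*(w^2 + 4*w) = w*(w - 3)*(w + 4)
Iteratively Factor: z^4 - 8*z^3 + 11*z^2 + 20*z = (z - 4)*(z^3 - 4*z^2 - 5*z) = (z - 5)*(z - 4)*(z^2 + z) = (z - 5)*(z - 4)*(z + 1)*(z)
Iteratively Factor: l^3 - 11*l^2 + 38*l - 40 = (l - 2)*(l^2 - 9*l + 20) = (l - 4)*(l - 2)*(l - 5)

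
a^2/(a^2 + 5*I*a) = a/(a + 5*I)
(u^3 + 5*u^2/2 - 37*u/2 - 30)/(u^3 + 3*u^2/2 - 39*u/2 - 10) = (2*u + 3)/(2*u + 1)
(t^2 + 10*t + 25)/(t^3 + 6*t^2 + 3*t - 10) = (t + 5)/(t^2 + t - 2)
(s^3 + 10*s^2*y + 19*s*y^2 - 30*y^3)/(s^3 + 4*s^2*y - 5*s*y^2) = (s + 6*y)/s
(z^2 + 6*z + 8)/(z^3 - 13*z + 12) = (z + 2)/(z^2 - 4*z + 3)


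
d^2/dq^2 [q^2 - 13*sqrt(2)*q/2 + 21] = 2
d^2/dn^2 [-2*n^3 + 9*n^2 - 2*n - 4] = 18 - 12*n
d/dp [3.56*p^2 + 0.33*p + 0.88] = 7.12*p + 0.33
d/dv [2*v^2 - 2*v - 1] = 4*v - 2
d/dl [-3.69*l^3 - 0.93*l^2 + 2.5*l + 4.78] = -11.07*l^2 - 1.86*l + 2.5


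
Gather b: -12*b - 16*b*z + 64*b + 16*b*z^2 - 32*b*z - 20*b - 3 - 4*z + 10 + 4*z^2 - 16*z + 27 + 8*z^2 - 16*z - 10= b*(16*z^2 - 48*z + 32) + 12*z^2 - 36*z + 24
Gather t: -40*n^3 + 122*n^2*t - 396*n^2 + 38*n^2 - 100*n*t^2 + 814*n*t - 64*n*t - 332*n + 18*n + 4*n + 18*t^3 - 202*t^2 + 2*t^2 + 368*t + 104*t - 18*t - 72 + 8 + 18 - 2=-40*n^3 - 358*n^2 - 310*n + 18*t^3 + t^2*(-100*n - 200) + t*(122*n^2 + 750*n + 454) - 48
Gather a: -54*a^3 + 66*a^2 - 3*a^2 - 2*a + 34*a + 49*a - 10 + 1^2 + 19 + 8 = -54*a^3 + 63*a^2 + 81*a + 18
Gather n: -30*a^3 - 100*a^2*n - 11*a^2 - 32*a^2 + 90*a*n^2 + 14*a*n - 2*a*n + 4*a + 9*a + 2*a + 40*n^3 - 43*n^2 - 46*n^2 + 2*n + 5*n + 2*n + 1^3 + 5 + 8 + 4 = -30*a^3 - 43*a^2 + 15*a + 40*n^3 + n^2*(90*a - 89) + n*(-100*a^2 + 12*a + 9) + 18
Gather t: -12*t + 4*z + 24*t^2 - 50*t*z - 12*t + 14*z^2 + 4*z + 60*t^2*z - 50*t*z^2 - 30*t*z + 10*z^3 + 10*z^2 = t^2*(60*z + 24) + t*(-50*z^2 - 80*z - 24) + 10*z^3 + 24*z^2 + 8*z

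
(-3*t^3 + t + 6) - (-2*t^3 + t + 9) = -t^3 - 3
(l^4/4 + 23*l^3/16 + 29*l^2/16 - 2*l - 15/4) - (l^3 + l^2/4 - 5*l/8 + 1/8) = l^4/4 + 7*l^3/16 + 25*l^2/16 - 11*l/8 - 31/8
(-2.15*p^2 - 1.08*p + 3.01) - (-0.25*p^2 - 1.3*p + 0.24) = -1.9*p^2 + 0.22*p + 2.77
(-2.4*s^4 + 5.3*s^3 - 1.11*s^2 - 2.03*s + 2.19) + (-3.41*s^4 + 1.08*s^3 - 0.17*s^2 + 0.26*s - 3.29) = -5.81*s^4 + 6.38*s^3 - 1.28*s^2 - 1.77*s - 1.1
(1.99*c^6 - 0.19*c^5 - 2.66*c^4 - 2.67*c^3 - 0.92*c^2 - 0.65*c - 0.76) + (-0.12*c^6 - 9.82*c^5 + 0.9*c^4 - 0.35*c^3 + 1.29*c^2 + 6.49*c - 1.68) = 1.87*c^6 - 10.01*c^5 - 1.76*c^4 - 3.02*c^3 + 0.37*c^2 + 5.84*c - 2.44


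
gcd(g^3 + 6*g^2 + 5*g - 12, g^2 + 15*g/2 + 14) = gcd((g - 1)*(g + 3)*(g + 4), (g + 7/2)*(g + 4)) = g + 4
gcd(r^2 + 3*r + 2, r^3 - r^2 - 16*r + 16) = 1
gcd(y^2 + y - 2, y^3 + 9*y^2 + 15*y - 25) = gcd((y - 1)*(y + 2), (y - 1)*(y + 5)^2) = y - 1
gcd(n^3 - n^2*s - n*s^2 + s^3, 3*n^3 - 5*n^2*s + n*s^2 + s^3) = n^2 - 2*n*s + s^2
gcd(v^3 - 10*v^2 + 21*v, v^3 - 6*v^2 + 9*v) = v^2 - 3*v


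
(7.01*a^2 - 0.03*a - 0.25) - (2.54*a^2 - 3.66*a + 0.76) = 4.47*a^2 + 3.63*a - 1.01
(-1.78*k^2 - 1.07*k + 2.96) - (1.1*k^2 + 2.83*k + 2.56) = -2.88*k^2 - 3.9*k + 0.4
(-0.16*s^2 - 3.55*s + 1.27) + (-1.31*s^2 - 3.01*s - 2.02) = -1.47*s^2 - 6.56*s - 0.75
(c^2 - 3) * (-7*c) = -7*c^3 + 21*c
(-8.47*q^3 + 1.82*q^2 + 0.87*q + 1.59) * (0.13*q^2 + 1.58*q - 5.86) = -1.1011*q^5 - 13.146*q^4 + 52.6229*q^3 - 9.0839*q^2 - 2.586*q - 9.3174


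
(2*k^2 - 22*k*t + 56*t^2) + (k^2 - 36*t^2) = 3*k^2 - 22*k*t + 20*t^2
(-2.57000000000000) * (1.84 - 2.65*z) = 6.8105*z - 4.7288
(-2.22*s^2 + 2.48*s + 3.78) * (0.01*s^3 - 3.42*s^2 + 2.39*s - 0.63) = -0.0222*s^5 + 7.6172*s^4 - 13.7496*s^3 - 5.6018*s^2 + 7.4718*s - 2.3814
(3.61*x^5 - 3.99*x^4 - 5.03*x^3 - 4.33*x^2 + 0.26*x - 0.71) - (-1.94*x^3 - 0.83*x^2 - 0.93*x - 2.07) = 3.61*x^5 - 3.99*x^4 - 3.09*x^3 - 3.5*x^2 + 1.19*x + 1.36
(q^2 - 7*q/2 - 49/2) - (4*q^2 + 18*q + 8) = -3*q^2 - 43*q/2 - 65/2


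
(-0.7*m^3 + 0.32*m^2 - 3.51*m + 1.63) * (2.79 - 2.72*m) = 1.904*m^4 - 2.8234*m^3 + 10.44*m^2 - 14.2265*m + 4.5477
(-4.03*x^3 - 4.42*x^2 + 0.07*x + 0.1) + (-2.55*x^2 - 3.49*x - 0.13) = -4.03*x^3 - 6.97*x^2 - 3.42*x - 0.03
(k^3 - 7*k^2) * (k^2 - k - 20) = k^5 - 8*k^4 - 13*k^3 + 140*k^2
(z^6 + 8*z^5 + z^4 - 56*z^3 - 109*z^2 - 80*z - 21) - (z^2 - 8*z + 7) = z^6 + 8*z^5 + z^4 - 56*z^3 - 110*z^2 - 72*z - 28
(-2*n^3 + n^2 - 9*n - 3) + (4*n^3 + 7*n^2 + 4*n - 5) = 2*n^3 + 8*n^2 - 5*n - 8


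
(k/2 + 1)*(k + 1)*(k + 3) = k^3/2 + 3*k^2 + 11*k/2 + 3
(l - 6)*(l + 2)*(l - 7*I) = l^3 - 4*l^2 - 7*I*l^2 - 12*l + 28*I*l + 84*I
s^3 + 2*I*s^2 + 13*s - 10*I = (s - 2*I)*(s - I)*(s + 5*I)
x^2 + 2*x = x*(x + 2)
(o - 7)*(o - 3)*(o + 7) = o^3 - 3*o^2 - 49*o + 147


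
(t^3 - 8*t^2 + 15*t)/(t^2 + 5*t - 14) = t*(t^2 - 8*t + 15)/(t^2 + 5*t - 14)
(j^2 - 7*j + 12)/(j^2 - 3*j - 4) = (j - 3)/(j + 1)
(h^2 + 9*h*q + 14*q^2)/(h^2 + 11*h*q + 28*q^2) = (h + 2*q)/(h + 4*q)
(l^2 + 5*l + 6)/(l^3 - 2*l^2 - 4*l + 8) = (l + 3)/(l^2 - 4*l + 4)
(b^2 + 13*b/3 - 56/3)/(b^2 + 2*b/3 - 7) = (3*b^2 + 13*b - 56)/(3*b^2 + 2*b - 21)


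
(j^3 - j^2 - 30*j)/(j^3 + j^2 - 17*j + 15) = j*(j - 6)/(j^2 - 4*j + 3)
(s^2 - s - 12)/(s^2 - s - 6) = (-s^2 + s + 12)/(-s^2 + s + 6)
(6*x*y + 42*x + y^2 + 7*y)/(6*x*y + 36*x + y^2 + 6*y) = (y + 7)/(y + 6)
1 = 1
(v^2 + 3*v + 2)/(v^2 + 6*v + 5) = (v + 2)/(v + 5)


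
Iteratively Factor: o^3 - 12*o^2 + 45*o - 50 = (o - 5)*(o^2 - 7*o + 10) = (o - 5)^2*(o - 2)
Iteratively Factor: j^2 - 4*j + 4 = (j - 2)*(j - 2)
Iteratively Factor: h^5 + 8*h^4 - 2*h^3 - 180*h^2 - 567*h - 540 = (h + 3)*(h^4 + 5*h^3 - 17*h^2 - 129*h - 180) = (h + 3)*(h + 4)*(h^3 + h^2 - 21*h - 45) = (h - 5)*(h + 3)*(h + 4)*(h^2 + 6*h + 9) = (h - 5)*(h + 3)^2*(h + 4)*(h + 3)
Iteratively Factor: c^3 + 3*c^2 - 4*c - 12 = (c - 2)*(c^2 + 5*c + 6) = (c - 2)*(c + 3)*(c + 2)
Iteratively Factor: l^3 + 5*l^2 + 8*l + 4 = (l + 2)*(l^2 + 3*l + 2) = (l + 1)*(l + 2)*(l + 2)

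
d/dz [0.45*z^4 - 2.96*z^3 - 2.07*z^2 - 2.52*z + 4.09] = 1.8*z^3 - 8.88*z^2 - 4.14*z - 2.52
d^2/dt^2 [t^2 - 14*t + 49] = 2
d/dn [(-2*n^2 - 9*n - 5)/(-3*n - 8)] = (6*n^2 + 32*n + 57)/(9*n^2 + 48*n + 64)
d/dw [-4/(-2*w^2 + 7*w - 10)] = 4*(7 - 4*w)/(2*w^2 - 7*w + 10)^2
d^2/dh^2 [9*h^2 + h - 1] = 18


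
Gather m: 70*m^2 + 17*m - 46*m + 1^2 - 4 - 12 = 70*m^2 - 29*m - 15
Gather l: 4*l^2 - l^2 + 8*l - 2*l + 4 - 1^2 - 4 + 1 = 3*l^2 + 6*l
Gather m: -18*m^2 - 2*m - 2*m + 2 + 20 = -18*m^2 - 4*m + 22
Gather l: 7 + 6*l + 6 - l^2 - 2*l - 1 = -l^2 + 4*l + 12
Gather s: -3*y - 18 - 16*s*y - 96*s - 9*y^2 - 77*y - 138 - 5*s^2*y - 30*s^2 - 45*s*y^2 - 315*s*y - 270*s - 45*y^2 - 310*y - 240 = s^2*(-5*y - 30) + s*(-45*y^2 - 331*y - 366) - 54*y^2 - 390*y - 396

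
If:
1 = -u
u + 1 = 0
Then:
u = -1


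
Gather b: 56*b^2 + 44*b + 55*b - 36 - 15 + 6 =56*b^2 + 99*b - 45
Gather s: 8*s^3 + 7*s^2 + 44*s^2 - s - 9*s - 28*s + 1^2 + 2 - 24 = 8*s^3 + 51*s^2 - 38*s - 21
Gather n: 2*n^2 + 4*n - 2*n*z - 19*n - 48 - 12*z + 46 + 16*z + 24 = 2*n^2 + n*(-2*z - 15) + 4*z + 22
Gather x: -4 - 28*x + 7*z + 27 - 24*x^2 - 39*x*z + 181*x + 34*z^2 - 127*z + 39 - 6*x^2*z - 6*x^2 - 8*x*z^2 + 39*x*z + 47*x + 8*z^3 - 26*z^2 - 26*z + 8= x^2*(-6*z - 30) + x*(200 - 8*z^2) + 8*z^3 + 8*z^2 - 146*z + 70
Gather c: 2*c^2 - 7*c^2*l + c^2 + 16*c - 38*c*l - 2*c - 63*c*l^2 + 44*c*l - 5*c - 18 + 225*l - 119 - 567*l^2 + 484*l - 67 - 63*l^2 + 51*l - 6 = c^2*(3 - 7*l) + c*(-63*l^2 + 6*l + 9) - 630*l^2 + 760*l - 210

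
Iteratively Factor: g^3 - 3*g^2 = (g)*(g^2 - 3*g) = g*(g - 3)*(g)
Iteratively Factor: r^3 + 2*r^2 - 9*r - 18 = (r + 2)*(r^2 - 9) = (r + 2)*(r + 3)*(r - 3)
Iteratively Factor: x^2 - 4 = (x - 2)*(x + 2)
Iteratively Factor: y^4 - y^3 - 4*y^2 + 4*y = (y - 2)*(y^3 + y^2 - 2*y) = y*(y - 2)*(y^2 + y - 2) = y*(y - 2)*(y + 2)*(y - 1)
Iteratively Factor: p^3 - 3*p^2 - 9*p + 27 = (p - 3)*(p^2 - 9) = (p - 3)^2*(p + 3)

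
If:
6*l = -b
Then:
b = -6*l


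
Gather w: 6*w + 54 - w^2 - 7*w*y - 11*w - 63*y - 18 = -w^2 + w*(-7*y - 5) - 63*y + 36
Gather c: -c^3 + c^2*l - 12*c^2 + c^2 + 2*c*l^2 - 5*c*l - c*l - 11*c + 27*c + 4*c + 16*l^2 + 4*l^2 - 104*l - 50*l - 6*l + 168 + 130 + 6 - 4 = -c^3 + c^2*(l - 11) + c*(2*l^2 - 6*l + 20) + 20*l^2 - 160*l + 300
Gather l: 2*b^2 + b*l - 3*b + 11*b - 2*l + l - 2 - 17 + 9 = 2*b^2 + 8*b + l*(b - 1) - 10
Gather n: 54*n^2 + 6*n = 54*n^2 + 6*n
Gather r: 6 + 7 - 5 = 8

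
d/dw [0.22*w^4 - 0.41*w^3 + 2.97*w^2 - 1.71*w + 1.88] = 0.88*w^3 - 1.23*w^2 + 5.94*w - 1.71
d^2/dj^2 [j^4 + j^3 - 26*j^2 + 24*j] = 12*j^2 + 6*j - 52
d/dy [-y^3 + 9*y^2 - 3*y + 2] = -3*y^2 + 18*y - 3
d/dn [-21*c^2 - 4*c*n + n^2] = -4*c + 2*n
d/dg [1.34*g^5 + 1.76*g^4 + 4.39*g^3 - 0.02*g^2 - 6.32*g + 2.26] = 6.7*g^4 + 7.04*g^3 + 13.17*g^2 - 0.04*g - 6.32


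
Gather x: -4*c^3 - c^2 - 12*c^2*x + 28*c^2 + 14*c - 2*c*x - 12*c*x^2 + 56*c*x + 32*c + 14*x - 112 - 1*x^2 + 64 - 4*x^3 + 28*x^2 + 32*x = -4*c^3 + 27*c^2 + 46*c - 4*x^3 + x^2*(27 - 12*c) + x*(-12*c^2 + 54*c + 46) - 48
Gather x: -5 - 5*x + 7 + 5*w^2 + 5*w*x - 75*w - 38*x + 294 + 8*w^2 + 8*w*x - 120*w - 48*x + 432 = 13*w^2 - 195*w + x*(13*w - 91) + 728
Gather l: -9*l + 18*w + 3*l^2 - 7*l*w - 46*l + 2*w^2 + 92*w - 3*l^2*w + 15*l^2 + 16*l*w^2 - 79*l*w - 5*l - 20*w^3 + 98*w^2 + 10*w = l^2*(18 - 3*w) + l*(16*w^2 - 86*w - 60) - 20*w^3 + 100*w^2 + 120*w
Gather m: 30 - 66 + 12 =-24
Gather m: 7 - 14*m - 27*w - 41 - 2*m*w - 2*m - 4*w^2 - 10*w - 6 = m*(-2*w - 16) - 4*w^2 - 37*w - 40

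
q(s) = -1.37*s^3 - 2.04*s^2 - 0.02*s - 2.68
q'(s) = -4.11*s^2 - 4.08*s - 0.02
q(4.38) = -157.02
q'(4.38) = -96.74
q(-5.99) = 218.69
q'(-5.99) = -123.05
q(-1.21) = -3.22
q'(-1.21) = -1.10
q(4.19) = -139.36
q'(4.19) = -89.27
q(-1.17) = -3.25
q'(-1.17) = -0.87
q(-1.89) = -0.68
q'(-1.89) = -6.99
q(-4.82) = 103.44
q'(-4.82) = -75.84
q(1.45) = -11.17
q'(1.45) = -14.58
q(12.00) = -2664.04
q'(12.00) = -640.82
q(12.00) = -2664.04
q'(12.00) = -640.82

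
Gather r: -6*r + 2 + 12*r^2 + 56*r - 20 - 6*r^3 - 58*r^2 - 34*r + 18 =-6*r^3 - 46*r^2 + 16*r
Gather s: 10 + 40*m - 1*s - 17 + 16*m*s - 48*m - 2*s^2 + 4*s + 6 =-8*m - 2*s^2 + s*(16*m + 3) - 1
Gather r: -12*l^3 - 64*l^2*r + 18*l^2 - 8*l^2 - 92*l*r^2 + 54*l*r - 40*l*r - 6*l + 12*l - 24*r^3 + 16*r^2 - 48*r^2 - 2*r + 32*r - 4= -12*l^3 + 10*l^2 + 6*l - 24*r^3 + r^2*(-92*l - 32) + r*(-64*l^2 + 14*l + 30) - 4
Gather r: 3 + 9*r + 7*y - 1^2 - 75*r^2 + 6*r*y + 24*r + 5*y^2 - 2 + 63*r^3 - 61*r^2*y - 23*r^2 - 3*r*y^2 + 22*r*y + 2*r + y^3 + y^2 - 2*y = 63*r^3 + r^2*(-61*y - 98) + r*(-3*y^2 + 28*y + 35) + y^3 + 6*y^2 + 5*y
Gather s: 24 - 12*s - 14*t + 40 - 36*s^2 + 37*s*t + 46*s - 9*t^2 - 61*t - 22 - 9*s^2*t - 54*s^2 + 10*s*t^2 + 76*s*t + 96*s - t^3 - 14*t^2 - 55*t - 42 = s^2*(-9*t - 90) + s*(10*t^2 + 113*t + 130) - t^3 - 23*t^2 - 130*t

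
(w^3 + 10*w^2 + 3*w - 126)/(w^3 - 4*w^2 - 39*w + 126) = (w + 7)/(w - 7)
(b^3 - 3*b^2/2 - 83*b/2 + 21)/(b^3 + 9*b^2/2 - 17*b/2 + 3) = (b - 7)/(b - 1)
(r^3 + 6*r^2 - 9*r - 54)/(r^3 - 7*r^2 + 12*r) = (r^2 + 9*r + 18)/(r*(r - 4))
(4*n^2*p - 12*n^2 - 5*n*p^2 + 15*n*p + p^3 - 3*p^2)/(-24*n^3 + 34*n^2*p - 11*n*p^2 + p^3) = (p - 3)/(-6*n + p)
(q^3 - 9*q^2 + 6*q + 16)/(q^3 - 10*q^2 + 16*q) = (q + 1)/q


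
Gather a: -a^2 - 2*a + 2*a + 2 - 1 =1 - a^2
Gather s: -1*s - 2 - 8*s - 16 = -9*s - 18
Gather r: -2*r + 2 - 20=-2*r - 18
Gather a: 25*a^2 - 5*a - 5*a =25*a^2 - 10*a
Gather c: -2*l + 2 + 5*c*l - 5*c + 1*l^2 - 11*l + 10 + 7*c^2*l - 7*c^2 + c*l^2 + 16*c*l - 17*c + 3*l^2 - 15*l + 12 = c^2*(7*l - 7) + c*(l^2 + 21*l - 22) + 4*l^2 - 28*l + 24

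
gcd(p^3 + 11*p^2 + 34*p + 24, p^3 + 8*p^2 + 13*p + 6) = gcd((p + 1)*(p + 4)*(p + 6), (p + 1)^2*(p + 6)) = p^2 + 7*p + 6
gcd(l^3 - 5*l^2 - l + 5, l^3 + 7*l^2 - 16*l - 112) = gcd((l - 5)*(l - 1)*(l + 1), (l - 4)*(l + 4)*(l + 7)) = 1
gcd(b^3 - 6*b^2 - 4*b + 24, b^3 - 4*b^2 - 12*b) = b^2 - 4*b - 12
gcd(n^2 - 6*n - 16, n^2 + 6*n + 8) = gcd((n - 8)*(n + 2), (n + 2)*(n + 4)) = n + 2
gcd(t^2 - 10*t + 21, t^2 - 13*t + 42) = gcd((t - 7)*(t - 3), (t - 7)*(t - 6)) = t - 7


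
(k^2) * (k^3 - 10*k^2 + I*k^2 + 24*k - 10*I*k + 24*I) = k^5 - 10*k^4 + I*k^4 + 24*k^3 - 10*I*k^3 + 24*I*k^2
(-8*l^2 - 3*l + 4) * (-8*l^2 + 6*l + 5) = 64*l^4 - 24*l^3 - 90*l^2 + 9*l + 20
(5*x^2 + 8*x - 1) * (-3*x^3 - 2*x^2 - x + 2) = -15*x^5 - 34*x^4 - 18*x^3 + 4*x^2 + 17*x - 2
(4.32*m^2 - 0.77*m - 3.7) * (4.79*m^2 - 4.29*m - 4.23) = 20.6928*m^4 - 22.2211*m^3 - 32.6933*m^2 + 19.1301*m + 15.651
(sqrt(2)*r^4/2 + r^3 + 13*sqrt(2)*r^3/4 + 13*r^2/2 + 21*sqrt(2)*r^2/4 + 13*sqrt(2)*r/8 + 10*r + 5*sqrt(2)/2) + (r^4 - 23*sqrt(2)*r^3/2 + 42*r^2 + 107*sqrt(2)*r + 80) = sqrt(2)*r^4/2 + r^4 - 33*sqrt(2)*r^3/4 + r^3 + 21*sqrt(2)*r^2/4 + 97*r^2/2 + 10*r + 869*sqrt(2)*r/8 + 5*sqrt(2)/2 + 80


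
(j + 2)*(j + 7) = j^2 + 9*j + 14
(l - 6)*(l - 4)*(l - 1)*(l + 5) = l^4 - 6*l^3 - 21*l^2 + 146*l - 120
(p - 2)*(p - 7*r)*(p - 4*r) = p^3 - 11*p^2*r - 2*p^2 + 28*p*r^2 + 22*p*r - 56*r^2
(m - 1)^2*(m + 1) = m^3 - m^2 - m + 1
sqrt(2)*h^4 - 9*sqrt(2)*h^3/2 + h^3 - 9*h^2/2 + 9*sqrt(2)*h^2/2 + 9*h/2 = h*(h - 3)*(h - 3/2)*(sqrt(2)*h + 1)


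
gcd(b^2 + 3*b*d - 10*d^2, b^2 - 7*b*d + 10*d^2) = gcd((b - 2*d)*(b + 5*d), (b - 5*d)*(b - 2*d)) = b - 2*d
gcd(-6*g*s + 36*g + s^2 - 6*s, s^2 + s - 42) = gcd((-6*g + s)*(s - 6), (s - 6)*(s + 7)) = s - 6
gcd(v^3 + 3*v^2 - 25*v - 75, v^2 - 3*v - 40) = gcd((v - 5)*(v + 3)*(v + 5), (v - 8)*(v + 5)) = v + 5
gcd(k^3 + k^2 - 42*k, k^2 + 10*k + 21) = k + 7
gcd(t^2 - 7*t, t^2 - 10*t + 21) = t - 7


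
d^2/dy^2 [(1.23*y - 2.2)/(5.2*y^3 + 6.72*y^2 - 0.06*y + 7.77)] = (199.5552*y^5 - 455.96928*y^4 - 1118.171616*y^3 - 1188.33552*y^2 + 153.312768*y + 230.874372)/(140.608*y^9 + 545.1264*y^8 + 699.60384*y^7 + 921.187008*y^6 + 1621.016928*y^5 + 1038.16944*y^4 + 923.01984*y^3 + 1217.20158*y^2 - 10.867122*y + 469.097433)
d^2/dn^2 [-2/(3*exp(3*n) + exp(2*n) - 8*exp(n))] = 2*((3*exp(2*n) + exp(n) - 8)*(27*exp(2*n) + 4*exp(n) - 8) - 2*(9*exp(2*n) + 2*exp(n) - 8)^2)*exp(-n)/(3*exp(2*n) + exp(n) - 8)^3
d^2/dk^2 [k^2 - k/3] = 2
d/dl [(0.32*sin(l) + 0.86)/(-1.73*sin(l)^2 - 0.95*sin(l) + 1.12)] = (0.5536*sin(l)^2 + 2.9756*sin(l) + 1.1754)*cos(l)/(2.9929*sin(l)^4 + 3.287*sin(l)^3 - 2.9727*sin(l)^2 - 2.128*sin(l) + 1.2544)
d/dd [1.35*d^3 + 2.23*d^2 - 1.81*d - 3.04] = 4.05*d^2 + 4.46*d - 1.81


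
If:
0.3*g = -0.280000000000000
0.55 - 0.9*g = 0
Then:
No Solution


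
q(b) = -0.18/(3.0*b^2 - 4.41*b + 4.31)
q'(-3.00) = -0.00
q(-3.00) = -0.00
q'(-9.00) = -0.00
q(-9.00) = -0.00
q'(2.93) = 0.01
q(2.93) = -0.01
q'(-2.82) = -0.00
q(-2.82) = -0.00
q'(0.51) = -0.03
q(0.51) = -0.06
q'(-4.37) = -0.00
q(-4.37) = -0.00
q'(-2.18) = -0.00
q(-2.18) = -0.01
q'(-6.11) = -0.00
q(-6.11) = -0.00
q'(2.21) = 0.02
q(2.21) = -0.02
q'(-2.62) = -0.00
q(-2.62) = -0.00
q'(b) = -0.18*(4.41 - 6.0*b)/(3.0*b^2 - 4.41*b + 4.31)^2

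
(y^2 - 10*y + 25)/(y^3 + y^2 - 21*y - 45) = (y - 5)/(y^2 + 6*y + 9)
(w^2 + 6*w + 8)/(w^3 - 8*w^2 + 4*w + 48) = (w + 4)/(w^2 - 10*w + 24)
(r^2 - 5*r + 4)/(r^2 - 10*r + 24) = (r - 1)/(r - 6)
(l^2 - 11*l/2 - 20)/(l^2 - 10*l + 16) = (l + 5/2)/(l - 2)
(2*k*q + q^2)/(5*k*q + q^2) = (2*k + q)/(5*k + q)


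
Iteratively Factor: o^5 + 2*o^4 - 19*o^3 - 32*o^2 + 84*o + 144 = (o - 3)*(o^4 + 5*o^3 - 4*o^2 - 44*o - 48) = (o - 3)^2*(o^3 + 8*o^2 + 20*o + 16) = (o - 3)^2*(o + 4)*(o^2 + 4*o + 4) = (o - 3)^2*(o + 2)*(o + 4)*(o + 2)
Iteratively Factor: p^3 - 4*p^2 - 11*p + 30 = (p + 3)*(p^2 - 7*p + 10) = (p - 5)*(p + 3)*(p - 2)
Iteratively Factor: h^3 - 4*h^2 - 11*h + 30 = (h + 3)*(h^2 - 7*h + 10) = (h - 2)*(h + 3)*(h - 5)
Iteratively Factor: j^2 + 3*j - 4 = (j - 1)*(j + 4)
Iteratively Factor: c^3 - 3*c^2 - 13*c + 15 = (c - 1)*(c^2 - 2*c - 15) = (c - 1)*(c + 3)*(c - 5)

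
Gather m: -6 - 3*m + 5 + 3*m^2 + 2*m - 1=3*m^2 - m - 2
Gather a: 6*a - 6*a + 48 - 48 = 0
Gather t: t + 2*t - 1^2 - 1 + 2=3*t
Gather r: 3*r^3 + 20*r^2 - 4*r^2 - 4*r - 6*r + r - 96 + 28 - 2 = 3*r^3 + 16*r^2 - 9*r - 70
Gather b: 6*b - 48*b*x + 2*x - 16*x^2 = b*(6 - 48*x) - 16*x^2 + 2*x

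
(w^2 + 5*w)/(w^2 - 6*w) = (w + 5)/(w - 6)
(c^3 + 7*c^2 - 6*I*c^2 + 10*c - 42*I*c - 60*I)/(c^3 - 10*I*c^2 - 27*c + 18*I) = (c^2 + 7*c + 10)/(c^2 - 4*I*c - 3)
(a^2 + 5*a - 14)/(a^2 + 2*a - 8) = (a + 7)/(a + 4)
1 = 1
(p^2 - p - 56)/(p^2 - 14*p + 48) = (p + 7)/(p - 6)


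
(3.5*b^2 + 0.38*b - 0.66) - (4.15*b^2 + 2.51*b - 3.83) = -0.65*b^2 - 2.13*b + 3.17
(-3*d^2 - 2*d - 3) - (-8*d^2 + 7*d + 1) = 5*d^2 - 9*d - 4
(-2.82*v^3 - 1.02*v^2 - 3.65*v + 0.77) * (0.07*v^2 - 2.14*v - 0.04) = -0.1974*v^5 + 5.9634*v^4 + 2.0401*v^3 + 7.9057*v^2 - 1.5018*v - 0.0308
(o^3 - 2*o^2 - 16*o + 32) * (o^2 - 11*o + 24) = o^5 - 13*o^4 + 30*o^3 + 160*o^2 - 736*o + 768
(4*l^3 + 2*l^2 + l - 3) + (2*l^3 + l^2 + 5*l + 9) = 6*l^3 + 3*l^2 + 6*l + 6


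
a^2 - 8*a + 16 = (a - 4)^2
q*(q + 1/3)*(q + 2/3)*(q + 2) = q^4 + 3*q^3 + 20*q^2/9 + 4*q/9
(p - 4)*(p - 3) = p^2 - 7*p + 12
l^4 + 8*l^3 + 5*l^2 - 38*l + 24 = (l - 1)^2*(l + 4)*(l + 6)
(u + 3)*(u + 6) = u^2 + 9*u + 18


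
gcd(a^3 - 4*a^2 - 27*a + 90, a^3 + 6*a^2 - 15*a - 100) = a + 5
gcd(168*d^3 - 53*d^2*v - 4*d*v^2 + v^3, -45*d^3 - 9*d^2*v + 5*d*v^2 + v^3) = -3*d + v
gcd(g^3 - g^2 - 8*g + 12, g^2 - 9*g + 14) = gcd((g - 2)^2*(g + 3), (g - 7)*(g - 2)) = g - 2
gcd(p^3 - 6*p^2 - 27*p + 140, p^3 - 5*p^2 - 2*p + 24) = p - 4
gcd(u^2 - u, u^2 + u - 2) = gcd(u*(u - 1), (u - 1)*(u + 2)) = u - 1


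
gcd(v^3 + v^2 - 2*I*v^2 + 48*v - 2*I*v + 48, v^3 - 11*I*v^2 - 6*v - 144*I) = v - 8*I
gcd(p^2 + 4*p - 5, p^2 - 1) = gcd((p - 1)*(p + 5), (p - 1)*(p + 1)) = p - 1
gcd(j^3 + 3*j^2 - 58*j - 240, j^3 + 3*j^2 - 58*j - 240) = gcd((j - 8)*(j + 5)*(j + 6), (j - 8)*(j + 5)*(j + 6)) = j^3 + 3*j^2 - 58*j - 240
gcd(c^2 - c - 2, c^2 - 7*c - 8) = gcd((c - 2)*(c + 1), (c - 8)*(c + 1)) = c + 1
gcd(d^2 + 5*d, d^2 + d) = d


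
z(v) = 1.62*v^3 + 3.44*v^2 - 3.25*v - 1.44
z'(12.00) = 779.15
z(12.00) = 3254.28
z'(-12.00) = 614.03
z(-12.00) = -2266.44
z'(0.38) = 0.07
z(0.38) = -2.09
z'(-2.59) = 11.53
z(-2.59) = 1.91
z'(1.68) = 22.03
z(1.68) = 10.49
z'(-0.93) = -5.44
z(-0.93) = 3.25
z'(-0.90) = -5.51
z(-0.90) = 3.09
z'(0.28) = -0.94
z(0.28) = -2.04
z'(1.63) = 20.88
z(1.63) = 9.42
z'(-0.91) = -5.49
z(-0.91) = 3.15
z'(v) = 4.86*v^2 + 6.88*v - 3.25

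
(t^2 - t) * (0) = 0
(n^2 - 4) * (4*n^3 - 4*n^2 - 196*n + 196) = 4*n^5 - 4*n^4 - 212*n^3 + 212*n^2 + 784*n - 784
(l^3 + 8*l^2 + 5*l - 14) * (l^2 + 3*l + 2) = l^5 + 11*l^4 + 31*l^3 + 17*l^2 - 32*l - 28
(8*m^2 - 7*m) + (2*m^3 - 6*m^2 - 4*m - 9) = 2*m^3 + 2*m^2 - 11*m - 9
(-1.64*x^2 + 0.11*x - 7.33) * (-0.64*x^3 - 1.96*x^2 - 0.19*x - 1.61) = 1.0496*x^5 + 3.144*x^4 + 4.7872*x^3 + 16.9863*x^2 + 1.2156*x + 11.8013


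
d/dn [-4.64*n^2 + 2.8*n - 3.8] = 2.8 - 9.28*n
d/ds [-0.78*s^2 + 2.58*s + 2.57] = 2.58 - 1.56*s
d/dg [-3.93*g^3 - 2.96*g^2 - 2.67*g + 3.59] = -11.79*g^2 - 5.92*g - 2.67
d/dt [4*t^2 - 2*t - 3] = 8*t - 2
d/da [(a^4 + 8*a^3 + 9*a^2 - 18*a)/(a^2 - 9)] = 2*(a^3 - 2*a^2 - 15*a + 9)/(a^2 - 6*a + 9)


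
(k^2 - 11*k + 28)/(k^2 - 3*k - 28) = (k - 4)/(k + 4)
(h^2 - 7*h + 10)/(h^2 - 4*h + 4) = (h - 5)/(h - 2)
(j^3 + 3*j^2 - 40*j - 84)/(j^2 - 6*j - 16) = (j^2 + j - 42)/(j - 8)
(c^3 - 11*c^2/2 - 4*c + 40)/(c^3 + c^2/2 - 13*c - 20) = (c - 4)/(c + 2)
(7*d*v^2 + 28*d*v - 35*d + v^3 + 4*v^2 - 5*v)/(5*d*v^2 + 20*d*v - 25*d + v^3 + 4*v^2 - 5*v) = (7*d + v)/(5*d + v)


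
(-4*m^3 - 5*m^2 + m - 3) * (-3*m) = 12*m^4 + 15*m^3 - 3*m^2 + 9*m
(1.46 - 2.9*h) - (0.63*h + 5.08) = -3.53*h - 3.62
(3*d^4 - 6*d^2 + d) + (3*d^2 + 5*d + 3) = 3*d^4 - 3*d^2 + 6*d + 3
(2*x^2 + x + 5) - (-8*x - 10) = 2*x^2 + 9*x + 15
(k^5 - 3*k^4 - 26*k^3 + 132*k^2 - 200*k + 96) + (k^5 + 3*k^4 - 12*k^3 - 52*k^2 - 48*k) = 2*k^5 - 38*k^3 + 80*k^2 - 248*k + 96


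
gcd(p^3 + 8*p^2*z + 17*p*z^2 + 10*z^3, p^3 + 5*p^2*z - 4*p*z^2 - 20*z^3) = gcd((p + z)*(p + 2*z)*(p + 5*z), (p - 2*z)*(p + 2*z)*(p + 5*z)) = p^2 + 7*p*z + 10*z^2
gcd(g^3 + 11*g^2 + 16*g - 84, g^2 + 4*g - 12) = g^2 + 4*g - 12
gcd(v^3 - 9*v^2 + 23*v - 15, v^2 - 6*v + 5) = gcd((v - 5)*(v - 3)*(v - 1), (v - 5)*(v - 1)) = v^2 - 6*v + 5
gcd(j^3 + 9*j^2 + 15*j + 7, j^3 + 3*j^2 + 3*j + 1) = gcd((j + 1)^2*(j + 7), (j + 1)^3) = j^2 + 2*j + 1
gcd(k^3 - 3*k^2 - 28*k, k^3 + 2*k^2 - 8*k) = k^2 + 4*k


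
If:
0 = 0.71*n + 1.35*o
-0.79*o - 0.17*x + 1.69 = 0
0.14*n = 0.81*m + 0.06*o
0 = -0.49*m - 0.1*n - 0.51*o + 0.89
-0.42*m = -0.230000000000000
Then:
No Solution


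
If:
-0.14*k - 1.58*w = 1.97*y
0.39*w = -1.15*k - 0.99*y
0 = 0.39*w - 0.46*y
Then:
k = 0.00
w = 0.00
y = 0.00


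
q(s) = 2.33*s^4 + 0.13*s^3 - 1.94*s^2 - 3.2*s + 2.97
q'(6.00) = 2000.68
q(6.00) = 2961.69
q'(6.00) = 2000.68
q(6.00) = 2961.69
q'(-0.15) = -2.64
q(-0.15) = 3.41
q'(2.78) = 189.27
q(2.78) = 121.04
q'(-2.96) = -230.01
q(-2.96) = 170.94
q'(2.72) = 176.68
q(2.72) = 110.06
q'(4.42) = 792.06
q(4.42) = 851.44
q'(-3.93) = -547.64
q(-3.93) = 533.50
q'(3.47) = 377.44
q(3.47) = 311.75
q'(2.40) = 118.57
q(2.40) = 63.22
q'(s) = 9.32*s^3 + 0.39*s^2 - 3.88*s - 3.2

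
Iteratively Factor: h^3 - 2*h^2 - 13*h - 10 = (h - 5)*(h^2 + 3*h + 2) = (h - 5)*(h + 2)*(h + 1)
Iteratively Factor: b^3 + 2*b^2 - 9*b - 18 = (b + 2)*(b^2 - 9) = (b + 2)*(b + 3)*(b - 3)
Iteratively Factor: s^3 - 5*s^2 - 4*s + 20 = (s - 5)*(s^2 - 4) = (s - 5)*(s - 2)*(s + 2)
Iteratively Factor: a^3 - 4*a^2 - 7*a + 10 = (a - 1)*(a^2 - 3*a - 10) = (a - 1)*(a + 2)*(a - 5)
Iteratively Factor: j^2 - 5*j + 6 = (j - 3)*(j - 2)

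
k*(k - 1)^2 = k^3 - 2*k^2 + k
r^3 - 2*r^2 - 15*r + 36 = (r - 3)^2*(r + 4)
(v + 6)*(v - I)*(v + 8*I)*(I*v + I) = I*v^4 - 7*v^3 + 7*I*v^3 - 49*v^2 + 14*I*v^2 - 42*v + 56*I*v + 48*I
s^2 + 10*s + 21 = (s + 3)*(s + 7)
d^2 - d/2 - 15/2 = (d - 3)*(d + 5/2)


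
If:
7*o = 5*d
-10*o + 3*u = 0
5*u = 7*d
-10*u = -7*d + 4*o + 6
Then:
No Solution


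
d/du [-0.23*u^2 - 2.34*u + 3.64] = -0.46*u - 2.34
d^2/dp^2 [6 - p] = 0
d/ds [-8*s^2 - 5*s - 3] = -16*s - 5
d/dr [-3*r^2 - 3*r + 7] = -6*r - 3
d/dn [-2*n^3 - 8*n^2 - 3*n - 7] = -6*n^2 - 16*n - 3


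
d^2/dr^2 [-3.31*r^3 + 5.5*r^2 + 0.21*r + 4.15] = 11.0 - 19.86*r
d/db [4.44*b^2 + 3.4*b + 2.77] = 8.88*b + 3.4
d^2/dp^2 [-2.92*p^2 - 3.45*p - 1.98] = -5.84000000000000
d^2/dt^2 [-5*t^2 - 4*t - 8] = -10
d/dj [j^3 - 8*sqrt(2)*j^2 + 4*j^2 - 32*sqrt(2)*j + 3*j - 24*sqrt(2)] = 3*j^2 - 16*sqrt(2)*j + 8*j - 32*sqrt(2) + 3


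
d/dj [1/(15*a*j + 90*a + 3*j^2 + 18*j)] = (-5*a - 2*j - 6)/(3*(5*a*j + 30*a + j^2 + 6*j)^2)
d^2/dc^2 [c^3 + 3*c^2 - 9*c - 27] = 6*c + 6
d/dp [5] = 0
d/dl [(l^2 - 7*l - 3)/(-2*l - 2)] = (-l^2/2 - l + 2)/(l^2 + 2*l + 1)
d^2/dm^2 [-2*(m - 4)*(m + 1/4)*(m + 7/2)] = 1 - 12*m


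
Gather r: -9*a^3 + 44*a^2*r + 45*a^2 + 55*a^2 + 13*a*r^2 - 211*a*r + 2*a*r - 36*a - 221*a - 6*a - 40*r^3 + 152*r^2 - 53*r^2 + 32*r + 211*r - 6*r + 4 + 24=-9*a^3 + 100*a^2 - 263*a - 40*r^3 + r^2*(13*a + 99) + r*(44*a^2 - 209*a + 237) + 28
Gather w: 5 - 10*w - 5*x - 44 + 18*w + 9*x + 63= 8*w + 4*x + 24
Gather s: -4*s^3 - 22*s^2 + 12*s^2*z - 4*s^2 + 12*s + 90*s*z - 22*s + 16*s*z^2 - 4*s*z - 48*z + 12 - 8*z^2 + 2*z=-4*s^3 + s^2*(12*z - 26) + s*(16*z^2 + 86*z - 10) - 8*z^2 - 46*z + 12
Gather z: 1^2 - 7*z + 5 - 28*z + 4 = 10 - 35*z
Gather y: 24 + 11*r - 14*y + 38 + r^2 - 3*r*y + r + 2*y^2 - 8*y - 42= r^2 + 12*r + 2*y^2 + y*(-3*r - 22) + 20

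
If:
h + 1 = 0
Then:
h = -1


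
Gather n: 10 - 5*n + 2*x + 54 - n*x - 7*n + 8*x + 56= n*(-x - 12) + 10*x + 120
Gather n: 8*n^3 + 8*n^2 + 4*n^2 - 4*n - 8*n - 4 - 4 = 8*n^3 + 12*n^2 - 12*n - 8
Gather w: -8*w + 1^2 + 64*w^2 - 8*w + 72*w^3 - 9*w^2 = 72*w^3 + 55*w^2 - 16*w + 1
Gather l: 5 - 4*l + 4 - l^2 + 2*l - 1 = -l^2 - 2*l + 8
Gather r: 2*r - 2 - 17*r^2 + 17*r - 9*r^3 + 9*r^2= -9*r^3 - 8*r^2 + 19*r - 2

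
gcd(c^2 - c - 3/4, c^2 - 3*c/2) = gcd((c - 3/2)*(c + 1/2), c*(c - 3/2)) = c - 3/2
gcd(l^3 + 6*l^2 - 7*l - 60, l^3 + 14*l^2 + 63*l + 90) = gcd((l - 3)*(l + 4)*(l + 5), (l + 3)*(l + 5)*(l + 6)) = l + 5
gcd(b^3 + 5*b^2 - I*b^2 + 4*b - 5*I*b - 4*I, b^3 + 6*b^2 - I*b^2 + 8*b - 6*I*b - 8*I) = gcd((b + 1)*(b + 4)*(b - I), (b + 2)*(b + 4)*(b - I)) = b^2 + b*(4 - I) - 4*I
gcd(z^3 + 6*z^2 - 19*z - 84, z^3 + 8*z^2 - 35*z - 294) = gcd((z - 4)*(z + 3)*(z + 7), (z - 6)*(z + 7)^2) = z + 7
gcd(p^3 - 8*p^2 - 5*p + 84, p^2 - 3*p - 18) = p + 3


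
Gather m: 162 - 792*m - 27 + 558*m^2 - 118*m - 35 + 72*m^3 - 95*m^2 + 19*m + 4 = 72*m^3 + 463*m^2 - 891*m + 104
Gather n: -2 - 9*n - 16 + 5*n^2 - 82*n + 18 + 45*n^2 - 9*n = 50*n^2 - 100*n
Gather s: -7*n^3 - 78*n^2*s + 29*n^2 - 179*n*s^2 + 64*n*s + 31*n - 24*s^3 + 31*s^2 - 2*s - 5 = -7*n^3 + 29*n^2 + 31*n - 24*s^3 + s^2*(31 - 179*n) + s*(-78*n^2 + 64*n - 2) - 5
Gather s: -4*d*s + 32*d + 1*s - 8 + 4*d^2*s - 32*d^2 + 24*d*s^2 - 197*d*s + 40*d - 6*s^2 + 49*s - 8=-32*d^2 + 72*d + s^2*(24*d - 6) + s*(4*d^2 - 201*d + 50) - 16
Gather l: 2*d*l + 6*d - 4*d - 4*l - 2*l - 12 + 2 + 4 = 2*d + l*(2*d - 6) - 6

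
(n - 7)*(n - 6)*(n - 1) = n^3 - 14*n^2 + 55*n - 42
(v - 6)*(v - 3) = v^2 - 9*v + 18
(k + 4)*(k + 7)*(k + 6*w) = k^3 + 6*k^2*w + 11*k^2 + 66*k*w + 28*k + 168*w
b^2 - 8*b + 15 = (b - 5)*(b - 3)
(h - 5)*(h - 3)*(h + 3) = h^3 - 5*h^2 - 9*h + 45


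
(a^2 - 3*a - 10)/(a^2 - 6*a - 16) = (a - 5)/(a - 8)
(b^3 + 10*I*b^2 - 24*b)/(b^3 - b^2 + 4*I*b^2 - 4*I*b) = (b + 6*I)/(b - 1)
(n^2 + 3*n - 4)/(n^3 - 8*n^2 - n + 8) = (n + 4)/(n^2 - 7*n - 8)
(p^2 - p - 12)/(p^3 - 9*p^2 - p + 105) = (p - 4)/(p^2 - 12*p + 35)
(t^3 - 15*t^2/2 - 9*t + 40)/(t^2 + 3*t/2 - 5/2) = (t^2 - 10*t + 16)/(t - 1)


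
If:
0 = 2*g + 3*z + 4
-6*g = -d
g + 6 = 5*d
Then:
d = 36/29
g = 6/29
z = -128/87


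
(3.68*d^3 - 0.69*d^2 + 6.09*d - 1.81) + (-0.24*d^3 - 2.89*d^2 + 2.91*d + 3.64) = 3.44*d^3 - 3.58*d^2 + 9.0*d + 1.83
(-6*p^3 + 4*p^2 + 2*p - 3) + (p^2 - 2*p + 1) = -6*p^3 + 5*p^2 - 2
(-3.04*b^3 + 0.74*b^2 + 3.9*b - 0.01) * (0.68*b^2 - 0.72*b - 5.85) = -2.0672*b^5 + 2.692*b^4 + 19.9032*b^3 - 7.1438*b^2 - 22.8078*b + 0.0585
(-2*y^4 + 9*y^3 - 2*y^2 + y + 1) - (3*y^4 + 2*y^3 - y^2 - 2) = -5*y^4 + 7*y^3 - y^2 + y + 3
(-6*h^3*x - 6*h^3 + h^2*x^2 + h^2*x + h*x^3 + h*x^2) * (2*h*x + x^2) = -12*h^4*x^2 - 12*h^4*x - 4*h^3*x^3 - 4*h^3*x^2 + 3*h^2*x^4 + 3*h^2*x^3 + h*x^5 + h*x^4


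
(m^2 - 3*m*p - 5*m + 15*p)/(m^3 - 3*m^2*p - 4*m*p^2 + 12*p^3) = (5 - m)/(-m^2 + 4*p^2)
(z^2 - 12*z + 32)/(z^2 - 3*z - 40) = (z - 4)/(z + 5)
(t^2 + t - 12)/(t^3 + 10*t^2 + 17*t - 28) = (t - 3)/(t^2 + 6*t - 7)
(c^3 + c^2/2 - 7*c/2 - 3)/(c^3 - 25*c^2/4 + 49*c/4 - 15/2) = 2*(2*c^2 + 5*c + 3)/(4*c^2 - 17*c + 15)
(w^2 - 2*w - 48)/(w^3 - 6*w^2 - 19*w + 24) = (w + 6)/(w^2 + 2*w - 3)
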